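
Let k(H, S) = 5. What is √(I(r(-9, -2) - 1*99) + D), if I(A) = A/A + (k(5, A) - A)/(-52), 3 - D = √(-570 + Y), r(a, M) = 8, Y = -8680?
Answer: √(364 - 845*I*√370)/13 ≈ 7.0127 - 6.8574*I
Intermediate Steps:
D = 3 - 5*I*√370 (D = 3 - √(-570 - 8680) = 3 - √(-9250) = 3 - 5*I*√370 ≈ 3.0 - 96.177*I)
I(A) = 47/52 + A/52 (I(A) = A/A + (5 - A)/(-52) = 1 + (5 - A)*(-1/52) = 1 + (-5/52 + A/52) = 47/52 + A/52)
√(I(r(-9, -2) - 1*99) + D) = √((47/52 + (8 - 1*99)/52) + (3 - 5*I*√370)) = √((47/52 + (8 - 99)/52) + (3 - 5*I*√370)) = √((47/52 + (1/52)*(-91)) + (3 - 5*I*√370)) = √((47/52 - 7/4) + (3 - 5*I*√370)) = √(-11/13 + (3 - 5*I*√370)) = √(28/13 - 5*I*√370)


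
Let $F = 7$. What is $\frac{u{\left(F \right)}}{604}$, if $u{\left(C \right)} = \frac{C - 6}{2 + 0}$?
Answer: $\frac{1}{1208} \approx 0.00082781$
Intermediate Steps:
$u{\left(C \right)} = -3 + \frac{C}{2}$ ($u{\left(C \right)} = \frac{-6 + C}{2} = \left(-6 + C\right) \frac{1}{2} = -3 + \frac{C}{2}$)
$\frac{u{\left(F \right)}}{604} = \frac{-3 + \frac{1}{2} \cdot 7}{604} = \left(-3 + \frac{7}{2}\right) \frac{1}{604} = \frac{1}{2} \cdot \frac{1}{604} = \frac{1}{1208}$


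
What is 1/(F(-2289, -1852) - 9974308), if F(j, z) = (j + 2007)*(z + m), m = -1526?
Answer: -1/9021712 ≈ -1.1084e-7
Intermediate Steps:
F(j, z) = (-1526 + z)*(2007 + j) (F(j, z) = (j + 2007)*(z - 1526) = (2007 + j)*(-1526 + z) = (-1526 + z)*(2007 + j))
1/(F(-2289, -1852) - 9974308) = 1/((-3062682 - 1526*(-2289) + 2007*(-1852) - 2289*(-1852)) - 9974308) = 1/((-3062682 + 3493014 - 3716964 + 4239228) - 9974308) = 1/(952596 - 9974308) = 1/(-9021712) = -1/9021712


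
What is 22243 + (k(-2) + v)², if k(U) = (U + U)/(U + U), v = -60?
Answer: 25724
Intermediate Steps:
k(U) = 1 (k(U) = (2*U)/((2*U)) = (2*U)*(1/(2*U)) = 1)
22243 + (k(-2) + v)² = 22243 + (1 - 60)² = 22243 + (-59)² = 22243 + 3481 = 25724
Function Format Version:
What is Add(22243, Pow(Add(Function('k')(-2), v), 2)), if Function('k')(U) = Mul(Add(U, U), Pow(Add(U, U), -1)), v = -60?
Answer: 25724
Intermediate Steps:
Function('k')(U) = 1 (Function('k')(U) = Mul(Mul(2, U), Pow(Mul(2, U), -1)) = Mul(Mul(2, U), Mul(Rational(1, 2), Pow(U, -1))) = 1)
Add(22243, Pow(Add(Function('k')(-2), v), 2)) = Add(22243, Pow(Add(1, -60), 2)) = Add(22243, Pow(-59, 2)) = Add(22243, 3481) = 25724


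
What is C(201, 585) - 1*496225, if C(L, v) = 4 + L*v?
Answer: -378636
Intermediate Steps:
C(201, 585) - 1*496225 = (4 + 201*585) - 1*496225 = (4 + 117585) - 496225 = 117589 - 496225 = -378636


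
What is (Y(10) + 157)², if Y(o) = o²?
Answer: 66049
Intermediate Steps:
(Y(10) + 157)² = (10² + 157)² = (100 + 157)² = 257² = 66049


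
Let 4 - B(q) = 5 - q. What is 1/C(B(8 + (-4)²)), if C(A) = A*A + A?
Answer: 1/552 ≈ 0.0018116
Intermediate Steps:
B(q) = -1 + q (B(q) = 4 - (5 - q) = 4 + (-5 + q) = -1 + q)
C(A) = A + A² (C(A) = A² + A = A + A²)
1/C(B(8 + (-4)²)) = 1/((-1 + (8 + (-4)²))*(1 + (-1 + (8 + (-4)²)))) = 1/((-1 + (8 + 16))*(1 + (-1 + (8 + 16)))) = 1/((-1 + 24)*(1 + (-1 + 24))) = 1/(23*(1 + 23)) = 1/(23*24) = 1/552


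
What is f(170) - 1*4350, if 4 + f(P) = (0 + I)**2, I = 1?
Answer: -4353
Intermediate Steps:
f(P) = -3 (f(P) = -4 + (0 + 1)**2 = -4 + 1**2 = -4 + 1 = -3)
f(170) - 1*4350 = -3 - 1*4350 = -3 - 4350 = -4353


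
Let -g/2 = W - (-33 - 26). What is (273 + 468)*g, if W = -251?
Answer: 284544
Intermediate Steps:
g = 384 (g = -2*(-251 - (-33 - 26)) = -2*(-251 - 1*(-59)) = -2*(-251 + 59) = -2*(-192) = 384)
(273 + 468)*g = (273 + 468)*384 = 741*384 = 284544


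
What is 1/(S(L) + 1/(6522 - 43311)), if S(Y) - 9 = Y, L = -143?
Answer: -36789/4929727 ≈ -0.0074627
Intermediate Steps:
S(Y) = 9 + Y
1/(S(L) + 1/(6522 - 43311)) = 1/((9 - 143) + 1/(6522 - 43311)) = 1/(-134 + 1/(-36789)) = 1/(-134 - 1/36789) = 1/(-4929727/36789) = -36789/4929727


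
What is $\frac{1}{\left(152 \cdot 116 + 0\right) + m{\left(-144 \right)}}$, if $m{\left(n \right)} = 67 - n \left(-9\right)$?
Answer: $\frac{1}{16403} \approx 6.0964 \cdot 10^{-5}$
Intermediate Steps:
$m{\left(n \right)} = 67 + 9 n$ ($m{\left(n \right)} = 67 - - 9 n = 67 + 9 n$)
$\frac{1}{\left(152 \cdot 116 + 0\right) + m{\left(-144 \right)}} = \frac{1}{\left(152 \cdot 116 + 0\right) + \left(67 + 9 \left(-144\right)\right)} = \frac{1}{\left(17632 + 0\right) + \left(67 - 1296\right)} = \frac{1}{17632 - 1229} = \frac{1}{16403}$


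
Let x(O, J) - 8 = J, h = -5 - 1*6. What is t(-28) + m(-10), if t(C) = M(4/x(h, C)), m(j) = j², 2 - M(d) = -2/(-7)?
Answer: 712/7 ≈ 101.71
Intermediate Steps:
h = -11 (h = -5 - 6 = -11)
x(O, J) = 8 + J
M(d) = 12/7 (M(d) = 2 - (-2)/(-7) = 2 - (-2)*(-1)/7 = 2 - 1*2/7 = 2 - 2/7 = 12/7)
t(C) = 12/7
t(-28) + m(-10) = 12/7 + (-10)² = 12/7 + 100 = 712/7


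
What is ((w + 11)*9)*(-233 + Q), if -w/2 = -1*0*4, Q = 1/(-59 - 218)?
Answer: -6389658/277 ≈ -23067.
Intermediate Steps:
Q = -1/277 (Q = 1/(-277) = -1/277 ≈ -0.0036101)
w = 0 (w = -2*(-1*0)*4 = -0*4 = -2*0 = 0)
((w + 11)*9)*(-233 + Q) = ((0 + 11)*9)*(-233 - 1/277) = (11*9)*(-64542/277) = 99*(-64542/277) = -6389658/277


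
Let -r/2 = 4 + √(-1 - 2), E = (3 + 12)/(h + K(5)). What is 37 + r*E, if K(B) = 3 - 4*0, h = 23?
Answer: 421/13 - 15*I*√3/13 ≈ 32.385 - 1.9985*I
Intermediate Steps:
K(B) = 3 (K(B) = 3 + 0 = 3)
E = 15/26 (E = (3 + 12)/(23 + 3) = 15/26 ≈ 0.57692)
r = -8 - 2*I*√3 (r = -2*(4 + √(-1 - 2)) = -2*(4 + √(-3)) = -2*(4 + I*√3) = -8 - 2*I*√3 ≈ -8.0 - 3.4641*I)
37 + r*E = 37 + (-8 - 2*I*√3)*(15/26) = 37 + (-60/13 - 15*I*√3/13) = 421/13 - 15*I*√3/13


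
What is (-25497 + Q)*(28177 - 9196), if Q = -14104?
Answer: -751666581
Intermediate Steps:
(-25497 + Q)*(28177 - 9196) = (-25497 - 14104)*(28177 - 9196) = -39601*18981 = -751666581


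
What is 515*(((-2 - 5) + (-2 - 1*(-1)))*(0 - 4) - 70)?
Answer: -19570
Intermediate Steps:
515*(((-2 - 5) + (-2 - 1*(-1)))*(0 - 4) - 70) = 515*((-7 + (-2 + 1))*(-4) - 70) = 515*((-7 - 1)*(-4) - 70) = 515*(-8*(-4) - 70) = 515*(32 - 70) = 515*(-38) = -19570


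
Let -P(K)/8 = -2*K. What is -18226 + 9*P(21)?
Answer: -15202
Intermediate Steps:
P(K) = 16*K (P(K) = -(-16)*K = 16*K)
-18226 + 9*P(21) = -18226 + 9*(16*21) = -18226 + 9*336 = -18226 + 3024 = -15202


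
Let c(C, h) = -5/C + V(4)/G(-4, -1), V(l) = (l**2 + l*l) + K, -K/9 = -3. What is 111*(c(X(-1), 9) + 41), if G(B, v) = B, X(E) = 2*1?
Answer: 10545/4 ≈ 2636.3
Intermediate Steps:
K = 27 (K = -9*(-3) = 27)
X(E) = 2
V(l) = 27 + 2*l**2 (V(l) = (l**2 + l*l) + 27 = (l**2 + l**2) + 27 = 2*l**2 + 27 = 27 + 2*l**2)
c(C, h) = -59/4 - 5/C (c(C, h) = -5/C + (27 + 2*4**2)/(-4) = -5/C + (27 + 2*16)*(-1/4) = -5/C + (27 + 32)*(-1/4) = -5/C + 59*(-1/4) = -5/C - 59/4 = -59/4 - 5/C)
111*(c(X(-1), 9) + 41) = 111*((-59/4 - 5/2) + 41) = 111*(-69/4 + 41) = 111*(95/4) = 10545/4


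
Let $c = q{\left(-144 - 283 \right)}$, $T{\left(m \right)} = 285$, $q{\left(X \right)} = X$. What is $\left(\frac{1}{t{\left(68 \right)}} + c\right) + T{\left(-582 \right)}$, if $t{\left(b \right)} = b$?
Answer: $- \frac{9655}{68} \approx -141.99$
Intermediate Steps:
$c = -427$ ($c = -144 - 283 = -427$)
$\left(\frac{1}{t{\left(68 \right)}} + c\right) + T{\left(-582 \right)} = \left(\frac{1}{68} - 427\right) + 285 = - \frac{29035}{68} + 285 = - \frac{9655}{68}$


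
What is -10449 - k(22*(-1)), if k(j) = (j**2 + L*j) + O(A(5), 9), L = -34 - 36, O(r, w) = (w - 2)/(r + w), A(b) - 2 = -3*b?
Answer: -49885/4 ≈ -12471.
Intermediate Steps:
A(b) = 2 - 3*b
O(r, w) = (-2 + w)/(r + w)
L = -70
k(j) = -7/4 + j**2 - 70*j (k(j) = (j**2 - 70*j) + (-2 + 9)/((2 - 3*5) + 9) = (j**2 - 70*j) + 7/((2 - 15) + 9) = (j**2 - 70*j) + 7/(-13 + 9) = (j**2 - 70*j) + 7/(-4) = (j**2 - 70*j) - 1/4*7 = (j**2 - 70*j) - 7/4 = -7/4 + j**2 - 70*j)
-10449 - k(22*(-1)) = -10449 - (-7/4 + (22*(-1))**2 - 1540*(-1)) = -10449 - (-7/4 + (-22)**2 - 70*(-22)) = -10449 - (-7/4 + 484 + 1540) = -10449 - 1*8089/4 = -10449 - 8089/4 = -49885/4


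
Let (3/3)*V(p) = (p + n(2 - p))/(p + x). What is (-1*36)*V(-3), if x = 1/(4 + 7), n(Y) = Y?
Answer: 99/4 ≈ 24.750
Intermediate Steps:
x = 1/11 ≈ 0.090909
V(p) = 2/(1/11 + p) (V(p) = (p + (2 - p))/(p + 1/11) = 2/(1/11 + p))
(-1*36)*V(-3) = (-1*36)*(22/(1 + 11*(-3))) = -792/(1 - 33) = -792/(-32) = -792*(-1)/32 = -36*(-11/16) = 99/4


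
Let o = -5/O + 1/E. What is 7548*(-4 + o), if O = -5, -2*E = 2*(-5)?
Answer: -105672/5 ≈ -21134.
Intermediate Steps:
E = 5 (E = -(-5) = -1/2*(-10) = 5)
o = 6/5 (o = -5/(-5) + 1/5 = -5*(-1/5) + 1*(1/5) = 1 + 1/5 = 6/5 ≈ 1.2000)
7548*(-4 + o) = 7548*(-4 + 6/5) = 7548*(-14/5) = -105672/5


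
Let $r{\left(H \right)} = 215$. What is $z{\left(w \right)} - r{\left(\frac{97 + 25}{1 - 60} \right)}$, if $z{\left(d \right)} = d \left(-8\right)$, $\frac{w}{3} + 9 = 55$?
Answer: $-1319$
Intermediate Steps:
$w = 138$ ($w = -27 + 3 \cdot 55 = -27 + 165 = 138$)
$z{\left(d \right)} = - 8 d$
$z{\left(w \right)} - r{\left(\frac{97 + 25}{1 - 60} \right)} = \left(-8\right) 138 - 215 = -1104 - 215 = -1319$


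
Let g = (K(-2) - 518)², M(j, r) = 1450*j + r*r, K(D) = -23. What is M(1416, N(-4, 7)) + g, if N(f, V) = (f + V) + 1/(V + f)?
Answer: 21113029/9 ≈ 2.3459e+6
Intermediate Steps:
N(f, V) = V + f + 1/(V + f) (N(f, V) = (V + f) + 1/(V + f) = V + f + 1/(V + f))
M(j, r) = r² + 1450*j (M(j, r) = 1450*j + r² = r² + 1450*j)
g = 292681 (g = (-23 - 518)² = (-541)² = 292681)
M(1416, N(-4, 7)) + g = (((1 + 7² + (-4)² + 2*7*(-4))/(7 - 4))² + 1450*1416) + 292681 = (((1 + 49 + 16 - 56)/3)² + 2053200) + 292681 = (((⅓)*10)² + 2053200) + 292681 = ((10/3)² + 2053200) + 292681 = (100/9 + 2053200) + 292681 = 18478900/9 + 292681 = 21113029/9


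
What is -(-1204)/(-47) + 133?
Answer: 5047/47 ≈ 107.38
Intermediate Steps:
-(-1204)/(-47) + 133 = -(-1204)*(-1)/47 + 133 = -43*28/47 + 133 = -1204/47 + 133 = 5047/47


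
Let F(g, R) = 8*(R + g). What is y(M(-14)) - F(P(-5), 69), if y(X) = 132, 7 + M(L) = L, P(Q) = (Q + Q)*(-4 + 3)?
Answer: -500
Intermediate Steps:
P(Q) = -2*Q (P(Q) = (2*Q)*(-1) = -2*Q)
M(L) = -7 + L
F(g, R) = 8*R + 8*g
y(M(-14)) - F(P(-5), 69) = 132 - (8*69 + 8*(-2*(-5))) = 132 - (552 + 8*10) = 132 - (552 + 80) = 132 - 1*632 = 132 - 632 = -500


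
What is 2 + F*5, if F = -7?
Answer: -33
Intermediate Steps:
2 + F*5 = 2 - 7*5 = 2 - 35 = -33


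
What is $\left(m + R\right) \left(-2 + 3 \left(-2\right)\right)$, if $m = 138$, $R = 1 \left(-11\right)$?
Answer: $-1016$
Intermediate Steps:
$R = -11$
$\left(m + R\right) \left(-2 + 3 \left(-2\right)\right) = \left(138 - 11\right) \left(-2 + 3 \left(-2\right)\right) = 127 \left(-2 - 6\right) = 127 \left(-8\right) = -1016$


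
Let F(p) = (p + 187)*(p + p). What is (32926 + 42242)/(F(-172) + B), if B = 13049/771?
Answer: -57954528/3965311 ≈ -14.615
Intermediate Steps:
F(p) = 2*p*(187 + p) (F(p) = (187 + p)*(2*p) = 2*p*(187 + p))
B = 13049/771 (B = 13049*(1/771) = 13049/771 ≈ 16.925)
(32926 + 42242)/(F(-172) + B) = (32926 + 42242)/(2*(-172)*(187 - 172) + 13049/771) = 75168/(2*(-172)*15 + 13049/771) = 75168/(-5160 + 13049/771) = 75168/(-3965311/771) = 75168*(-771/3965311) = -57954528/3965311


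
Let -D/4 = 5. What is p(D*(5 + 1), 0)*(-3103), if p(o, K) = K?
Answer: 0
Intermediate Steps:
D = -20 (D = -4*5 = -20)
p(D*(5 + 1), 0)*(-3103) = 0*(-3103) = 0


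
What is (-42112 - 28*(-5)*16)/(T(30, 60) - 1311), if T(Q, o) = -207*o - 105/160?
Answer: 1275904/439413 ≈ 2.9037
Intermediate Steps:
T(Q, o) = -21/32 - 207*o (T(Q, o) = -207*o - 105*1/160 = -207*o - 21/32 = -21/32 - 207*o)
(-42112 - 28*(-5)*16)/(T(30, 60) - 1311) = (-42112 - 28*(-5)*16)/((-21/32 - 207*60) - 1311) = (-42112 + 140*16)/((-21/32 - 12420) - 1311) = (-42112 + 2240)/(-397461/32 - 1311) = -39872/(-439413/32) = -39872*(-32/439413) = 1275904/439413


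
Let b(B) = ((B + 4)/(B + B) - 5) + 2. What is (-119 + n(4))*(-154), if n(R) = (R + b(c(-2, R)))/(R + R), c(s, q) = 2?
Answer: 146223/8 ≈ 18278.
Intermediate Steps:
b(B) = -3 + (4 + B)/(2*B) (b(B) = ((4 + B)/((2*B)) - 5) + 2 = ((4 + B)*(1/(2*B)) - 5) + 2 = ((4 + B)/(2*B) - 5) + 2 = (-5 + (4 + B)/(2*B)) + 2 = -3 + (4 + B)/(2*B))
n(R) = (-3/2 + R)/(2*R) (n(R) = (R + (-5/2 + 2/2))/(R + R) = (R + (-5/2 + 2*(½)))/((2*R)) = (R + (-5/2 + 1))*(1/(2*R)) = (R - 3/2)*(1/(2*R)) = (-3/2 + R)*(1/(2*R)) = (-3/2 + R)/(2*R))
(-119 + n(4))*(-154) = (-119 + (¼)*(-3 + 2*4)/4)*(-154) = (-119 + (¼)*(¼)*(-3 + 8))*(-154) = (-119 + (¼)*(¼)*5)*(-154) = (-119 + 5/16)*(-154) = -1899/16*(-154) = 146223/8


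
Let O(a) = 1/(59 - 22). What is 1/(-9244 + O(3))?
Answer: -37/342027 ≈ -0.00010818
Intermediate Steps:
O(a) = 1/37
1/(-9244 + O(3)) = 1/(-9244 + 1/37) = 1/(-342027/37) = -37/342027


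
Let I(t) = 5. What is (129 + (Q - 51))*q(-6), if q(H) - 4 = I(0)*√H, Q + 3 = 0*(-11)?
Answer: 300 + 375*I*√6 ≈ 300.0 + 918.56*I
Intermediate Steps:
Q = -3 (Q = -3 + 0*(-11) = -3 + 0 = -3)
q(H) = 4 + 5*√H
(129 + (Q - 51))*q(-6) = (129 + (-3 - 51))*(4 + 5*√(-6)) = (129 - 54)*(4 + 5*(I*√6)) = 75*(4 + 5*I*√6) = 300 + 375*I*√6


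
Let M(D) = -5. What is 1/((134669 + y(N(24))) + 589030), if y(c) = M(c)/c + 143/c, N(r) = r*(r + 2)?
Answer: 104/75264719 ≈ 1.3818e-6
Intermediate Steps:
N(r) = r*(2 + r)
y(c) = 138/c (y(c) = -5/c + 143/c = 138/c)
1/((134669 + y(N(24))) + 589030) = 1/((134669 + 138/((24*(2 + 24)))) + 589030) = 1/((134669 + 138/((24*26))) + 589030) = 1/((134669 + 138/624) + 589030) = 1/((134669 + 138*(1/624)) + 589030) = 1/((134669 + 23/104) + 589030) = 1/(14005599/104 + 589030) = 1/(75264719/104) = 104/75264719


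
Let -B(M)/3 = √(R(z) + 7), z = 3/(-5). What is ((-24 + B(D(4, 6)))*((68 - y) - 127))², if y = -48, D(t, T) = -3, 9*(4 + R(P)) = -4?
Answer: 72479 + 5808*√23 ≈ 1.0033e+5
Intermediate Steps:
z = -⅗ (z = 3*(-⅕) = -⅗ ≈ -0.60000)
R(P) = -40/9 (R(P) = -4 + (⅑)*(-4) = -4 - 4/9 = -40/9)
B(M) = -√23 (B(M) = -3*√(-40/9 + 7) = -√23)
((-24 + B(D(4, 6)))*((68 - y) - 127))² = ((-24 - √23)*((68 - 1*(-48)) - 127))² = ((-24 - √23)*((68 + 48) - 127))² = ((-24 - √23)*(116 - 127))² = ((-24 - √23)*(-11))² = (264 + 11*√23)²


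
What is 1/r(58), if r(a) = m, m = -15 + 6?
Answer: -⅑ ≈ -0.11111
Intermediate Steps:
m = -9
r(a) = -9
1/r(58) = 1/(-9) = -⅑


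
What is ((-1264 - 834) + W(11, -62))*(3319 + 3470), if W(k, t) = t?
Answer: -14664240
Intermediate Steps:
((-1264 - 834) + W(11, -62))*(3319 + 3470) = ((-1264 - 834) - 62)*(3319 + 3470) = (-2098 - 62)*6789 = -2160*6789 = -14664240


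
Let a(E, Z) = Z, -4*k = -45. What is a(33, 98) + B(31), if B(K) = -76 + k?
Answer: 133/4 ≈ 33.250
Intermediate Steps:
k = 45/4 (k = -¼*(-45) = 45/4 ≈ 11.250)
B(K) = -259/4 (B(K) = -76 + 45/4 = -259/4)
a(33, 98) + B(31) = 98 - 259/4 = 133/4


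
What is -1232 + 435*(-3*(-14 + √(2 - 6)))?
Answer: 17038 - 2610*I ≈ 17038.0 - 2610.0*I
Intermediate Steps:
-1232 + 435*(-3*(-14 + √(2 - 6))) = -1232 + 435*(-3*(-14 + √(-4))) = -1232 + 435*(-3*(-14 + 2*I)) = -1232 + 435*(42 - 6*I) = -1232 + (18270 - 2610*I) = 17038 - 2610*I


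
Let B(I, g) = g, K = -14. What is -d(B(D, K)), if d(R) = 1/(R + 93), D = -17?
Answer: -1/79 ≈ -0.012658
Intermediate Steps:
d(R) = 1/(93 + R)
-d(B(D, K)) = -1/(93 - 14) = -1/79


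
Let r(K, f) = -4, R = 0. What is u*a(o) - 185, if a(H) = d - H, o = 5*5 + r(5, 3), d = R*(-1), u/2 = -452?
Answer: 18799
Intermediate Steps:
u = -904 (u = 2*(-452) = -904)
d = 0 (d = 0*(-1) = 0)
o = 21 (o = 5*5 - 4 = 25 - 4 = 21)
a(H) = -H (a(H) = 0 - H = -H)
u*a(o) - 185 = -(-904)*21 - 185 = -904*(-21) - 185 = 18984 - 185 = 18799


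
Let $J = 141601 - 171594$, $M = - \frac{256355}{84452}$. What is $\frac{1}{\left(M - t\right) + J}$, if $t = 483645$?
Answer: $- \frac{84452}{43378012731} \approx -1.9469 \cdot 10^{-6}$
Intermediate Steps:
$M = - \frac{256355}{84452}$ ($M = \left(-256355\right) \frac{1}{84452} = - \frac{256355}{84452} \approx -3.0355$)
$J = -29993$ ($J = 141601 - 171594 = -29993$)
$\frac{1}{\left(M - t\right) + J} = \frac{1}{\left(- \frac{256355}{84452} - 483645\right) - 29993} = \frac{1}{- \frac{40845043895}{84452} - 29993} = \frac{1}{- \frac{43378012731}{84452}} = - \frac{84452}{43378012731}$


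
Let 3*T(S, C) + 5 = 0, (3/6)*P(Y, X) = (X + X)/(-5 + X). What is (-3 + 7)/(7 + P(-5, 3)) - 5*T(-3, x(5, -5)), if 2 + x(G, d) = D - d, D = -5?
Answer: 37/3 ≈ 12.333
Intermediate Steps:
P(Y, X) = 4*X/(-5 + X) (P(Y, X) = 2*((X + X)/(-5 + X)) = 2*((2*X)/(-5 + X)) = 2*(2*X/(-5 + X)) = 4*X/(-5 + X))
x(G, d) = -7 - d (x(G, d) = -2 + (-5 - d) = -7 - d)
T(S, C) = -5/3 (T(S, C) = -5/3 + (1/3)*0 = -5/3 + 0 = -5/3)
(-3 + 7)/(7 + P(-5, 3)) - 5*T(-3, x(5, -5)) = (-3 + 7)/(7 + 4*3/(-5 + 3)) - 5*(-5/3) = 4/(7 + 4*3/(-2)) + 25/3 = 4/(7 + 4*3*(-1/2)) + 25/3 = 4/(7 - 6) + 25/3 = 4/1 + 25/3 = 4*1 + 25/3 = 4 + 25/3 = 37/3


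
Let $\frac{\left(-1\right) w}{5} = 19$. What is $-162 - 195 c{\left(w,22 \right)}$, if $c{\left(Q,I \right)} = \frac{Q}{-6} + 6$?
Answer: $- \frac{8839}{2} \approx -4419.5$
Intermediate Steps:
$w = -95$ ($w = \left(-5\right) 19 = -95$)
$c{\left(Q,I \right)} = 6 - \frac{Q}{6}$ ($c{\left(Q,I \right)} = Q \left(- \frac{1}{6}\right) + 6 = - \frac{Q}{6} + 6 = 6 - \frac{Q}{6}$)
$-162 - 195 c{\left(w,22 \right)} = -162 - 195 \left(6 - - \frac{95}{6}\right) = -162 - 195 \left(6 + \frac{95}{6}\right) = -162 - \frac{8515}{2} = - \frac{8839}{2}$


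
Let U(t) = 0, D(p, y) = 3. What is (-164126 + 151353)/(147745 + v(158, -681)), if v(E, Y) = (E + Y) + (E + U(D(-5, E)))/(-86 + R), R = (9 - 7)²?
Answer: -523693/6036023 ≈ -0.086761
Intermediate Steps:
R = 4 (R = 2² = 4)
v(E, Y) = Y + 81*E/82 (v(E, Y) = (E + Y) + (E + 0)/(-86 + 4) = (E + Y) + E/(-82) = (E + Y) + E*(-1/82) = (E + Y) - E/82 = Y + 81*E/82)
(-164126 + 151353)/(147745 + v(158, -681)) = (-164126 + 151353)/(147745 + (-681 + (81/82)*158)) = -12773/(147745 + (-681 + 6399/41)) = -12773/(147745 - 21522/41) = -12773/6036023/41 = -12773*41/6036023 = -523693/6036023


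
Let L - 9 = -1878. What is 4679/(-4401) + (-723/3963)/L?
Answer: -3850383910/3621948183 ≈ -1.0631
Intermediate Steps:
L = -1869 (L = 9 - 1878 = -1869)
4679/(-4401) + (-723/3963)/L = 4679/(-4401) - 723/3963/(-1869) = 4679*(-1/4401) - 723*1/3963*(-1/1869) = -4679/4401 - 241/1321*(-1/1869) = -4679/4401 + 241/2468949 = -3850383910/3621948183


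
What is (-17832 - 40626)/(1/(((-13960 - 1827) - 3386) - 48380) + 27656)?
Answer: -1316337758/622748589 ≈ -2.1138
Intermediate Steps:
(-17832 - 40626)/(1/(((-13960 - 1827) - 3386) - 48380) + 27656) = -58458/(1/((-15787 - 3386) - 48380) + 27656) = -58458/(1/(-19173 - 48380) + 27656) = -58458/(1/(-67553) + 27656) = -58458/(-1/67553 + 27656) = -58458/1868245767/67553 = -58458*67553/1868245767 = -1316337758/622748589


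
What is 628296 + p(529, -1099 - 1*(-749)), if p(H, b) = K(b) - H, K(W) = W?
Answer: 627417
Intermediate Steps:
p(H, b) = b - H
628296 + p(529, -1099 - 1*(-749)) = 628296 + ((-1099 - 1*(-749)) - 1*529) = 628296 + ((-1099 + 749) - 529) = 628296 + (-350 - 529) = 628296 - 879 = 627417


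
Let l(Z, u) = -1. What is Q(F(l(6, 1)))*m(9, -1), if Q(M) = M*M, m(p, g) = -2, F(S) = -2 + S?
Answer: -18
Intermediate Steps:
Q(M) = M²
Q(F(l(6, 1)))*m(9, -1) = (-2 - 1)²*(-2) = (-3)²*(-2) = 9*(-2) = -18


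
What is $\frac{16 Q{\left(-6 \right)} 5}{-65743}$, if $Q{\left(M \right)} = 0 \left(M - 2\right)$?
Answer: $0$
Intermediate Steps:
$Q{\left(M \right)} = 0$ ($Q{\left(M \right)} = 0 \left(-2 + M\right) = 0$)
$\frac{16 Q{\left(-6 \right)} 5}{-65743} = \frac{16 \cdot 0 \cdot 5}{-65743} = 0 \cdot 5 \left(- \frac{1}{65743}\right) = 0 \left(- \frac{1}{65743}\right) = 0$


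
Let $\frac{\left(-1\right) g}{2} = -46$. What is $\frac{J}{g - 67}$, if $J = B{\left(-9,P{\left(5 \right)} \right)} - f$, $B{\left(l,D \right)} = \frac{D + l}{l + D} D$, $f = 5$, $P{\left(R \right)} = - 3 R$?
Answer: $- \frac{4}{5} \approx -0.8$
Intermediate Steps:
$g = 92$ ($g = \left(-2\right) \left(-46\right) = 92$)
$B{\left(l,D \right)} = D$ ($B{\left(l,D \right)} = \frac{D + l}{D + l} D = 1 D = D$)
$J = -20$ ($J = \left(-3\right) 5 - 5 = -15 - 5 = -20$)
$\frac{J}{g - 67} = \frac{1}{92 - 67} \left(-20\right) = \frac{1}{25} \left(-20\right) = - \frac{4}{5}$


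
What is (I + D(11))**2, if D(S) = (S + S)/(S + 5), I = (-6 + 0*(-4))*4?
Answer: 32761/64 ≈ 511.89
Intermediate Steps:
I = -24 (I = (-6 + 0)*4 = -6*4 = -24)
D(S) = 2*S/(5 + S) (D(S) = (2*S)/(5 + S) = 2*S/(5 + S))
(I + D(11))**2 = (-24 + 2*11/(5 + 11))**2 = (-24 + 2*11/16)**2 = (-24 + 2*11*(1/16))**2 = (-24 + 11/8)**2 = (-181/8)**2 = 32761/64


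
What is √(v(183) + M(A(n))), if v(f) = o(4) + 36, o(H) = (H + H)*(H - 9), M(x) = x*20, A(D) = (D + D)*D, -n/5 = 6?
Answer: 2*√8999 ≈ 189.73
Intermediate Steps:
n = -30 (n = -5*6 = -30)
A(D) = 2*D² (A(D) = (2*D)*D = 2*D²)
M(x) = 20*x
o(H) = 2*H*(-9 + H) (o(H) = (2*H)*(-9 + H) = 2*H*(-9 + H))
v(f) = -4 (v(f) = 2*4*(-9 + 4) + 36 = 2*4*(-5) + 36 = -40 + 36 = -4)
√(v(183) + M(A(n))) = √(-4 + 20*(2*(-30)²)) = √(-4 + 20*(2*900)) = √(-4 + 20*1800) = √(-4 + 36000) = √35996 = 2*√8999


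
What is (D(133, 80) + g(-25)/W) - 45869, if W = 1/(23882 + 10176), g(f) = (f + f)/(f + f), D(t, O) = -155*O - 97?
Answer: -24308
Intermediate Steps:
D(t, O) = -97 - 155*O
g(f) = 1 (g(f) = (2*f)/((2*f)) = (2*f)*(1/(2*f)) = 1)
W = 1/34058 ≈ 2.9362e-5
(D(133, 80) + g(-25)/W) - 45869 = ((-97 - 155*80) + 1/(1/34058)) - 45869 = ((-97 - 12400) + 1*34058) - 45869 = (-12497 + 34058) - 45869 = 21561 - 45869 = -24308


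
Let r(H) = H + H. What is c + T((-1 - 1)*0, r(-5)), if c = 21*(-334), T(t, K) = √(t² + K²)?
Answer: -7004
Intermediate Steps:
r(H) = 2*H
T(t, K) = √(K² + t²)
c = -7014
c + T((-1 - 1)*0, r(-5)) = -7014 + √((2*(-5))² + ((-1 - 1)*0)²) = -7014 + √((-10)² + (-2*0)²) = -7014 + √(100 + 0²) = -7014 + √(100 + 0) = -7014 + √100 = -7014 + 10 = -7004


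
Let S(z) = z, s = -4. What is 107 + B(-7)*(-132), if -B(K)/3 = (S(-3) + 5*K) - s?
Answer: -13357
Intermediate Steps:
B(K) = -3 - 15*K (B(K) = -3*((-3 + 5*K) - 1*(-4)) = -3*((-3 + 5*K) + 4) = -3*(1 + 5*K) = -3 - 15*K)
107 + B(-7)*(-132) = 107 + (-3 - 15*(-7))*(-132) = 107 + (-3 + 105)*(-132) = 107 + 102*(-132) = 107 - 13464 = -13357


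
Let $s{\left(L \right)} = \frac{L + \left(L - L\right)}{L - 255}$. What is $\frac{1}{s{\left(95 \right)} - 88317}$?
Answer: $- \frac{32}{2826163} \approx -1.1323 \cdot 10^{-5}$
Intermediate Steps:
$s{\left(L \right)} = \frac{L}{-255 + L}$ ($s{\left(L \right)} = \frac{L + 0}{-255 + L} = \frac{L}{-255 + L}$)
$\frac{1}{s{\left(95 \right)} - 88317} = \frac{1}{\frac{95}{-255 + 95} - 88317} = \frac{1}{\frac{95}{-160} - 88317} = \frac{1}{95 \left(- \frac{1}{160}\right) - 88317} = \frac{1}{- \frac{19}{32} - 88317} = \frac{1}{- \frac{2826163}{32}} = - \frac{32}{2826163}$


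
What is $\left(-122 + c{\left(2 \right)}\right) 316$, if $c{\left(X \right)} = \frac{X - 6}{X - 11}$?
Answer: $- \frac{345704}{9} \approx -38412.0$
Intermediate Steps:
$c{\left(X \right)} = \frac{-6 + X}{-11 + X}$
$\left(-122 + c{\left(2 \right)}\right) 316 = \left(-122 + \frac{-6 + 2}{-11 + 2}\right) 316 = \left(-122 + \frac{1}{-9} \left(-4\right)\right) 316 = \left(-122 - - \frac{4}{9}\right) 316 = \left(-122 + \frac{4}{9}\right) 316 = \left(- \frac{1094}{9}\right) 316 = - \frac{345704}{9}$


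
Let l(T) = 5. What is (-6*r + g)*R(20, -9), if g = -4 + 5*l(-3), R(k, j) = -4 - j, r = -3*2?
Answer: 285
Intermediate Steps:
r = -6
g = 21 (g = -4 + 5*5 = -4 + 25 = 21)
(-6*r + g)*R(20, -9) = (-6*(-6) + 21)*(-4 - 1*(-9)) = (36 + 21)*(-4 + 9) = 57*5 = 285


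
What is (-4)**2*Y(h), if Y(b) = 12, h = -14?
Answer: 192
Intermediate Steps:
(-4)**2*Y(h) = (-4)**2*12 = 16*12 = 192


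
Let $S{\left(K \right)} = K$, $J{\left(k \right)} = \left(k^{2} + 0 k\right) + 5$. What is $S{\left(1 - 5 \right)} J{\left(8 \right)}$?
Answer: $-276$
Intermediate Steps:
$J{\left(k \right)} = 5 + k^{2}$ ($J{\left(k \right)} = \left(k^{2} + 0\right) + 5 = k^{2} + 5 = 5 + k^{2}$)
$S{\left(1 - 5 \right)} J{\left(8 \right)} = \left(1 - 5\right) \left(5 + 8^{2}\right) = - 4 \left(5 + 64\right) = \left(-4\right) 69 = -276$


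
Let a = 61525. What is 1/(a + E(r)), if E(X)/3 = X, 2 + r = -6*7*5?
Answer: 1/60889 ≈ 1.6423e-5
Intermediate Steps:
r = -212 (r = -2 - 6*7*5 = -2 - 42*5 = -2 - 210 = -212)
E(X) = 3*X
1/(a + E(r)) = 1/(61525 + 3*(-212)) = 1/(61525 - 636) = 1/60889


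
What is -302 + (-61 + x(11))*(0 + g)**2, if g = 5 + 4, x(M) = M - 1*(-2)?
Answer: -4190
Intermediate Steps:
x(M) = 2 + M (x(M) = M + 2 = 2 + M)
g = 9
-302 + (-61 + x(11))*(0 + g)**2 = -302 + (-61 + (2 + 11))*(0 + 9)**2 = -302 + (-61 + 13)*9**2 = -302 - 48*81 = -302 - 3888 = -4190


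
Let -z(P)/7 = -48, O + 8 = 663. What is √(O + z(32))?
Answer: √991 ≈ 31.480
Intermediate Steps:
O = 655 (O = -8 + 663 = 655)
z(P) = 336 (z(P) = -7*(-48) = 336)
√(O + z(32)) = √(655 + 336) = √991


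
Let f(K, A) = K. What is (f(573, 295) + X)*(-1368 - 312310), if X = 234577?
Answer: -73761381700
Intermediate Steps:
(f(573, 295) + X)*(-1368 - 312310) = (573 + 234577)*(-1368 - 312310) = 235150*(-313678) = -73761381700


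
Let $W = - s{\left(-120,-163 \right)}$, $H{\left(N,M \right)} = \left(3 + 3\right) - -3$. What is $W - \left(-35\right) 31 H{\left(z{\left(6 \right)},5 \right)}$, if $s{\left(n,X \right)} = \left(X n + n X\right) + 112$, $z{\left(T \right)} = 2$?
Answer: $-29467$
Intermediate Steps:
$s{\left(n,X \right)} = 112 + 2 X n$ ($s{\left(n,X \right)} = \left(X n + X n\right) + 112 = 2 X n + 112 = 112 + 2 X n$)
$H{\left(N,M \right)} = 9$ ($H{\left(N,M \right)} = 6 + 3 = 9$)
$W = -39232$ ($W = - (112 + 2 \left(-163\right) \left(-120\right)) = - (112 + 39120) = \left(-1\right) 39232 = -39232$)
$W - \left(-35\right) 31 H{\left(z{\left(6 \right)},5 \right)} = -39232 - \left(-35\right) 31 \cdot 9 = -39232 - \left(-1085\right) 9 = -39232 - -9765 = -39232 + 9765 = -29467$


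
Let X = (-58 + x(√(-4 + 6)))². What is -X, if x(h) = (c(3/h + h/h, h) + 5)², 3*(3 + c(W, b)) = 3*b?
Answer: -2736 + 416*√2 ≈ -2147.7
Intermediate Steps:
c(W, b) = -3 + b (c(W, b) = -3 + (3*b)/3 = -3 + b)
x(h) = (2 + h)² (x(h) = ((-3 + h) + 5)² = (2 + h)²)
X = (-58 + (2 + √2)²)² (X = (-58 + (2 + √(-4 + 6))²)² = (-58 + (2 + √2)²)² ≈ 2147.7)
-X = -(2736 - 416*√2) = -2736 + 416*√2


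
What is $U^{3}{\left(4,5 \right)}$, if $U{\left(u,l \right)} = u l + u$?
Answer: $13824$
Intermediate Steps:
$U{\left(u,l \right)} = u + l u$ ($U{\left(u,l \right)} = l u + u = u + l u$)
$U^{3}{\left(4,5 \right)} = \left(4 \left(1 + 5\right)\right)^{3} = \left(4 \cdot 6\right)^{3} = 24^{3} = 13824$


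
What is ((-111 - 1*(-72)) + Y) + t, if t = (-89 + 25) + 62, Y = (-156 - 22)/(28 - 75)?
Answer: -1749/47 ≈ -37.213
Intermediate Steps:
Y = 178/47 (Y = -178/(-47) = -178*(-1/47) = 178/47 ≈ 3.7872)
t = -2 (t = -64 + 62 = -2)
((-111 - 1*(-72)) + Y) + t = ((-111 - 1*(-72)) + 178/47) - 2 = ((-111 + 72) + 178/47) - 2 = (-39 + 178/47) - 2 = -1655/47 - 2 = -1749/47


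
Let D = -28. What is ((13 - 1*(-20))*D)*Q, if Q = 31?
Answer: -28644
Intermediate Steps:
((13 - 1*(-20))*D)*Q = ((13 - 1*(-20))*(-28))*31 = ((13 + 20)*(-28))*31 = (33*(-28))*31 = -924*31 = -28644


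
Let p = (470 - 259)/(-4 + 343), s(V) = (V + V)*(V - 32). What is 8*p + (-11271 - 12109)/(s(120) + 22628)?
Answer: 16480201/3707643 ≈ 4.4449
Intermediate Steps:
s(V) = 2*V*(-32 + V) (s(V) = (2*V)*(-32 + V) = 2*V*(-32 + V))
p = 211/339 ≈ 0.62242
8*p + (-11271 - 12109)/(s(120) + 22628) = 8*(211/339) + (-11271 - 12109)/(2*120*(-32 + 120) + 22628) = 1688/339 - 23380/(2*120*88 + 22628) = 1688/339 - 23380/(21120 + 22628) = 1688/339 - 23380/43748 = 1688/339 - 23380*1/43748 = 1688/339 - 5845/10937 = 16480201/3707643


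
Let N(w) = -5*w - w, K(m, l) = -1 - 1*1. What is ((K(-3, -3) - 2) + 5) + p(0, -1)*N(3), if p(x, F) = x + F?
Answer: 19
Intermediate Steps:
p(x, F) = F + x
K(m, l) = -2 (K(m, l) = -1 - 1 = -2)
N(w) = -6*w
((K(-3, -3) - 2) + 5) + p(0, -1)*N(3) = ((-2 - 2) + 5) + (-1 + 0)*(-6*3) = (-4 + 5) - 1*(-18) = 1 + 18 = 19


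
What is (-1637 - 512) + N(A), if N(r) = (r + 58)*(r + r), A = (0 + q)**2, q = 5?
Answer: 2001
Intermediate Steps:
A = 25 (A = (0 + 5)**2 = 5**2 = 25)
N(r) = 2*r*(58 + r) (N(r) = (58 + r)*(2*r) = 2*r*(58 + r))
(-1637 - 512) + N(A) = (-1637 - 512) + 2*25*(58 + 25) = -2149 + 2*25*83 = -2149 + 4150 = 2001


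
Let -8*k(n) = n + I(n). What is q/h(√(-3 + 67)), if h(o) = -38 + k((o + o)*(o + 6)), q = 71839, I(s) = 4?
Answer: -7562/7 ≈ -1080.3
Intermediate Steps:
k(n) = -½ - n/8 (k(n) = -(n + 4)/8 = -(4 + n)/8 = -½ - n/8)
h(o) = -77/2 - o*(6 + o)/4 (h(o) = -38 + (-½ - (o + o)*(o + 6)/8) = -38 + (-½ - 2*o*(6 + o)/8) = -38 + (-½ - o*(6 + o)/4) = -77/2 - o*(6 + o)/4)
q/h(√(-3 + 67)) = 71839/(-77/2 - √(-3 + 67)*(6 + √(-3 + 67))/4) = 71839/(-77/2 - √64*(6 + √64)/4) = 71839/(-77/2 - ¼*8*(6 + 8)) = 71839/(-77/2 - ¼*8*14) = 71839/(-77/2 - 28) = 71839/(-133/2) = 71839*(-2/133) = -7562/7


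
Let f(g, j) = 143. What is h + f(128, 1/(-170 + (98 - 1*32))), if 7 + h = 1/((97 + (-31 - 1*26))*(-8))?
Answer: 43519/320 ≈ 136.00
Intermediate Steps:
h = -2241/320 (h = -7 + 1/((97 + (-31 - 1*26))*(-8)) = -7 + 1/((97 + (-31 - 26))*(-8)) = -7 + 1/((97 - 57)*(-8)) = -7 + 1/(40*(-8)) = -7 + 1/(-320) = -7 - 1/320 = -2241/320 ≈ -7.0031)
h + f(128, 1/(-170 + (98 - 1*32))) = -2241/320 + 143 = 43519/320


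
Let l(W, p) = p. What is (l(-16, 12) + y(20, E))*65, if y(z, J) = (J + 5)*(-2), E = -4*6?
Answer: 3250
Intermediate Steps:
E = -24
y(z, J) = -10 - 2*J (y(z, J) = (5 + J)*(-2) = -10 - 2*J)
(l(-16, 12) + y(20, E))*65 = (12 + (-10 - 2*(-24)))*65 = (12 + (-10 + 48))*65 = (12 + 38)*65 = 50*65 = 3250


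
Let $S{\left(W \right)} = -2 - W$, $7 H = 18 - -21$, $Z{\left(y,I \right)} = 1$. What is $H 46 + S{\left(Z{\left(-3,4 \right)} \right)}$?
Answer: $\frac{1773}{7} \approx 253.29$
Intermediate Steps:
$H = \frac{39}{7}$ ($H = \frac{18 - -21}{7} = \frac{18 + 21}{7} = \frac{1}{7} \cdot 39 = \frac{39}{7} \approx 5.5714$)
$H 46 + S{\left(Z{\left(-3,4 \right)} \right)} = \frac{39}{7} \cdot 46 - 3 = \frac{1794}{7} - 3 = \frac{1773}{7}$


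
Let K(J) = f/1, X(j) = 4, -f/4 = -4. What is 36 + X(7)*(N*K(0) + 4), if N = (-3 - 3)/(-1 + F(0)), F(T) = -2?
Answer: 180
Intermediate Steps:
f = 16 (f = -4*(-4) = 16)
K(J) = 16 (K(J) = 16/1 = 16*1 = 16)
N = 2 (N = (-3 - 3)/(-1 - 2) = -6/(-3) = -6*(-⅓) = 2)
36 + X(7)*(N*K(0) + 4) = 36 + 4*(2*16 + 4) = 36 + 4*(32 + 4) = 36 + 4*36 = 36 + 144 = 180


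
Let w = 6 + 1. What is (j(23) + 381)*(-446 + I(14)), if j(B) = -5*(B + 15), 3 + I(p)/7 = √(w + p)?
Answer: -89197 + 1337*√21 ≈ -83070.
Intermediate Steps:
w = 7
I(p) = -21 + 7*√(7 + p)
j(B) = -75 - 5*B (j(B) = -5*(15 + B) = -75 - 5*B)
(j(23) + 381)*(-446 + I(14)) = ((-75 - 5*23) + 381)*(-446 + (-21 + 7*√(7 + 14))) = ((-75 - 115) + 381)*(-446 + (-21 + 7*√21)) = (-190 + 381)*(-467 + 7*√21) = 191*(-467 + 7*√21) = -89197 + 1337*√21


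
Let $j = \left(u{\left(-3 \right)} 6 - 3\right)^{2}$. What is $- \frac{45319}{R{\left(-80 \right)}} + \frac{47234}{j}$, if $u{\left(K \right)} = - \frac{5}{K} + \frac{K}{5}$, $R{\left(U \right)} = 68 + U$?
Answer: $\frac{27267391}{3468} \approx 7862.6$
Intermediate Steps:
$u{\left(K \right)} = - \frac{5}{K} + \frac{K}{5}$ ($u{\left(K \right)} = - \frac{5}{K} + K \frac{1}{5} = - \frac{5}{K} + \frac{K}{5}$)
$j = \frac{289}{25}$ ($j = \left(\left(- \frac{5}{-3} + \frac{1}{5} \left(-3\right)\right) 6 - 3\right)^{2} = \left(\left(\left(-5\right) \left(- \frac{1}{3}\right) - \frac{3}{5}\right) 6 - 3\right)^{2} = \left(\left(\frac{5}{3} - \frac{3}{5}\right) 6 - 3\right)^{2} = \left(\frac{16}{15} \cdot 6 - 3\right)^{2} = \left(\frac{32}{5} - 3\right)^{2} = \left(\frac{17}{5}\right)^{2} = \frac{289}{25} \approx 11.56$)
$- \frac{45319}{R{\left(-80 \right)}} + \frac{47234}{j} = - \frac{45319}{68 - 80} + \frac{47234}{\frac{289}{25}} = - \frac{45319}{-12} + 47234 \cdot \frac{25}{289} = \left(-45319\right) \left(- \frac{1}{12}\right) + \frac{1180850}{289} = \frac{45319}{12} + \frac{1180850}{289} = \frac{27267391}{3468}$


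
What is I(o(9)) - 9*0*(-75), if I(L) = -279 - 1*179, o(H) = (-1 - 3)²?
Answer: -458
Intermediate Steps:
o(H) = 16 (o(H) = (-4)² = 16)
I(L) = -458 (I(L) = -279 - 179 = -458)
I(o(9)) - 9*0*(-75) = -458 - 9*0*(-75) = -458 + 0*(-75) = -458 + 0 = -458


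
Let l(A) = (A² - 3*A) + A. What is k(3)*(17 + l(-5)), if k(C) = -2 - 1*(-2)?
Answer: 0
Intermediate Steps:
l(A) = A² - 2*A
k(C) = 0 (k(C) = -2 + 2 = 0)
k(3)*(17 + l(-5)) = 0*(17 - 5*(-2 - 5)) = 0*(17 - 5*(-7)) = 0*(17 + 35) = 0*52 = 0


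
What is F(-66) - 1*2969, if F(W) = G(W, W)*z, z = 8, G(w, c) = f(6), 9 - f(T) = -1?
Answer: -2889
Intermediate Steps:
f(T) = 10 (f(T) = 9 - 1*(-1) = 9 + 1 = 10)
G(w, c) = 10
F(W) = 80 (F(W) = 10*8 = 80)
F(-66) - 1*2969 = 80 - 1*2969 = 80 - 2969 = -2889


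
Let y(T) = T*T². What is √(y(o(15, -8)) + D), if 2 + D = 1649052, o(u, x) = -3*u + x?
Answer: √1500173 ≈ 1224.8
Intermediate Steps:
o(u, x) = x - 3*u
y(T) = T³
D = 1649050 (D = -2 + 1649052 = 1649050)
√(y(o(15, -8)) + D) = √((-8 - 3*15)³ + 1649050) = √((-8 - 45)³ + 1649050) = √((-53)³ + 1649050) = √(-148877 + 1649050) = √1500173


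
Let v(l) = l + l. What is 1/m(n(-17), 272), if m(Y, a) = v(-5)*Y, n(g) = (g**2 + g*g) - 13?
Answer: -1/5650 ≈ -0.00017699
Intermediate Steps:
v(l) = 2*l
n(g) = -13 + 2*g**2 (n(g) = (g**2 + g**2) - 13 = 2*g**2 - 13 = -13 + 2*g**2)
m(Y, a) = -10*Y (m(Y, a) = (2*(-5))*Y = -10*Y)
1/m(n(-17), 272) = 1/(-10*(-13 + 2*(-17)**2)) = 1/(-10*(-13 + 2*289)) = 1/(-10*(-13 + 578)) = 1/(-10*565) = 1/(-5650) = -1/5650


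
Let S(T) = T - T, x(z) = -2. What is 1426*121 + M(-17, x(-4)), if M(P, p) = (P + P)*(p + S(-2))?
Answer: 172614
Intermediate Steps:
S(T) = 0
M(P, p) = 2*P*p (M(P, p) = (P + P)*(p + 0) = (2*P)*p = 2*P*p)
1426*121 + M(-17, x(-4)) = 1426*121 + 2*(-17)*(-2) = 172546 + 68 = 172614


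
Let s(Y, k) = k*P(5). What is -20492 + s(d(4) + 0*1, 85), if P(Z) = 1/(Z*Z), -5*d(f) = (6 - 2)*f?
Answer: -102443/5 ≈ -20489.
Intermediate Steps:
d(f) = -4*f/5 (d(f) = -(6 - 2)*f/5 = -4*f/5)
P(Z) = Z⁻² (P(Z) = 1/(Z²) = Z⁻²)
s(Y, k) = k/25 (s(Y, k) = k/5² = k*(1/25) = k/25)
-20492 + s(d(4) + 0*1, 85) = -20492 + (1/25)*85 = -20492 + 17/5 = -102443/5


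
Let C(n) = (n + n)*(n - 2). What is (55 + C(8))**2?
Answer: 22801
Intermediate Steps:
C(n) = 2*n*(-2 + n) (C(n) = (2*n)*(-2 + n) = 2*n*(-2 + n))
(55 + C(8))**2 = (55 + 2*8*(-2 + 8))**2 = (55 + 2*8*6)**2 = (55 + 96)**2 = 151**2 = 22801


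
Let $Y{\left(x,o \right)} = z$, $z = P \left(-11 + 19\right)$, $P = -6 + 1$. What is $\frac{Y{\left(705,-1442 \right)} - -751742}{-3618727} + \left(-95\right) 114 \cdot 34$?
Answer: $- \frac{190355486806}{516961} \approx -3.6822 \cdot 10^{5}$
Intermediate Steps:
$P = -5$
$z = -40$ ($z = - 5 \left(-11 + 19\right) = \left(-5\right) 8 = -40$)
$Y{\left(x,o \right)} = -40$
$\frac{Y{\left(705,-1442 \right)} - -751742}{-3618727} + \left(-95\right) 114 \cdot 34 = \frac{-40 - -751742}{-3618727} + \left(-95\right) 114 \cdot 34 = \left(-40 + 751742\right) \left(- \frac{1}{3618727}\right) - 368220 = 751702 \left(- \frac{1}{3618727}\right) - 368220 = - \frac{107386}{516961} - 368220 = - \frac{190355486806}{516961}$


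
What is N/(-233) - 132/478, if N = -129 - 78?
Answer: 34095/55687 ≈ 0.61226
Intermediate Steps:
N = -207
N/(-233) - 132/478 = -207/(-233) - 132/478 = -207*(-1/233) - 132*1/478 = 207/233 - 66/239 = 34095/55687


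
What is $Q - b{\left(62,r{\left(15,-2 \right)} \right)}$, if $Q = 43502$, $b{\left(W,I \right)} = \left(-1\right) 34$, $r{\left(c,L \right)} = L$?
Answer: $43536$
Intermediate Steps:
$b{\left(W,I \right)} = -34$
$Q - b{\left(62,r{\left(15,-2 \right)} \right)} = 43502 - -34 = 43502 + 34 = 43536$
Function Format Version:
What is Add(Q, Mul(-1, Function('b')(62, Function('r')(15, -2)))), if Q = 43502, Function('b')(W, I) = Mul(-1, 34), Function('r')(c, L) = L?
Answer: 43536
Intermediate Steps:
Function('b')(W, I) = -34
Add(Q, Mul(-1, Function('b')(62, Function('r')(15, -2)))) = Add(43502, Mul(-1, -34)) = Add(43502, 34) = 43536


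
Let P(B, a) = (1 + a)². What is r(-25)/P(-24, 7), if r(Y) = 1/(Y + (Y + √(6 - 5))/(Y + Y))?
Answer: -25/39232 ≈ -0.00063724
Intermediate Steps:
r(Y) = 1/(Y + (1 + Y)/(2*Y)) (r(Y) = 1/(Y + (Y + √1)/((2*Y))) = 1/(Y + (Y + 1)*(1/(2*Y))) = 1/(Y + (1 + Y)*(1/(2*Y))) = 1/(Y + (1 + Y)/(2*Y)))
r(-25)/P(-24, 7) = (2*(-25)/(1 - 25 + 2*(-25)²))/((1 + 7)²) = (2*(-25)/(1 - 25 + 2*625))/(8²) = (2*(-25)/(1 - 25 + 1250))/64 = (2*(-25)/1226)*(1/64) = (2*(-25)*(1/1226))*(1/64) = -25/613*1/64 = -25/39232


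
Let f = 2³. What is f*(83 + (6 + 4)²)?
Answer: 1464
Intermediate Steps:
f = 8
f*(83 + (6 + 4)²) = 8*(83 + (6 + 4)²) = 8*(83 + 10²) = 8*(83 + 100) = 8*183 = 1464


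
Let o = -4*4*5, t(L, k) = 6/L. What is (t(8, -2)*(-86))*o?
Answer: 5160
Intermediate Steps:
o = -80 (o = -16*5 = -80)
(t(8, -2)*(-86))*o = ((6/8)*(-86))*(-80) = ((6*(⅛))*(-86))*(-80) = ((¾)*(-86))*(-80) = -129/2*(-80) = 5160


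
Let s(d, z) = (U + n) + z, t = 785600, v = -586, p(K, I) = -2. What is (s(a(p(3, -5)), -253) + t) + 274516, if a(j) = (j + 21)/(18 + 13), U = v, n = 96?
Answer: 1059373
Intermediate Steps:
U = -586
a(j) = 21/31 + j/31 (a(j) = (21 + j)/31 = (21 + j)*(1/31) = 21/31 + j/31)
s(d, z) = -490 + z (s(d, z) = (-586 + 96) + z = -490 + z)
(s(a(p(3, -5)), -253) + t) + 274516 = ((-490 - 253) + 785600) + 274516 = (-743 + 785600) + 274516 = 784857 + 274516 = 1059373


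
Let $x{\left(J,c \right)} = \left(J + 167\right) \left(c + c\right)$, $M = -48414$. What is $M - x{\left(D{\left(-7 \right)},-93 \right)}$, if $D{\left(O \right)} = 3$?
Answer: $-16794$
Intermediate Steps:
$x{\left(J,c \right)} = 2 c \left(167 + J\right)$ ($x{\left(J,c \right)} = \left(167 + J\right) 2 c = 2 c \left(167 + J\right)$)
$M - x{\left(D{\left(-7 \right)},-93 \right)} = -48414 - 2 \left(-93\right) \left(167 + 3\right) = -48414 - 2 \left(-93\right) 170 = -48414 - -31620 = -48414 + 31620 = -16794$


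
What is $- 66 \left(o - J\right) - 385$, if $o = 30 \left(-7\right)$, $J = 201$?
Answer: $26741$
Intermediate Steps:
$o = -210$
$- 66 \left(o - J\right) - 385 = - 66 \left(-210 - 201\right) - 385 = \left(-66\right) \left(-411\right) - 385 = 27126 - 385 = 26741$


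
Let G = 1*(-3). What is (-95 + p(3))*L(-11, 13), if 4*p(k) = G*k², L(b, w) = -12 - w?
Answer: 10175/4 ≈ 2543.8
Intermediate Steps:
G = -3
p(k) = -3*k²/4 (p(k) = (-3*k²)/4 = -3*k²/4)
(-95 + p(3))*L(-11, 13) = (-95 - ¾*3²)*(-12 - 1*13) = (-95 - ¾*9)*(-12 - 13) = (-95 - 27/4)*(-25) = -407/4*(-25) = 10175/4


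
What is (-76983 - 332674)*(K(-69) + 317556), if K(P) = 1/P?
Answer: -8976143232491/69 ≈ -1.3009e+11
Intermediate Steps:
(-76983 - 332674)*(K(-69) + 317556) = (-76983 - 332674)*(1/(-69) + 317556) = -409657*(-1/69 + 317556) = -409657*21911363/69 = -8976143232491/69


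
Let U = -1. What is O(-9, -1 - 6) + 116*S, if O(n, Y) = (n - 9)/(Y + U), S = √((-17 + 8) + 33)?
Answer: 9/4 + 232*√6 ≈ 570.53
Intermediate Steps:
S = 2*√6 (S = √(-9 + 33) = √24 = 2*√6 ≈ 4.8990)
O(n, Y) = (-9 + n)/(-1 + Y) (O(n, Y) = (n - 9)/(Y - 1) = (-9 + n)/(-1 + Y))
O(-9, -1 - 6) + 116*S = (-9 - 9)/(-1 + (-1 - 6)) + 116*(2*√6) = -18/(-1 - 7) + 232*√6 = -18/(-8) + 232*√6 = -⅛*(-18) + 232*√6 = 9/4 + 232*√6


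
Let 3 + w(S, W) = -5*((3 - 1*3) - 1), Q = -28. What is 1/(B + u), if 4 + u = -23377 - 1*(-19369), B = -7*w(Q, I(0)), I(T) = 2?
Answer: -1/4026 ≈ -0.00024839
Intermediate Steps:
w(S, W) = 2 (w(S, W) = -3 - 5*((3 - 1*3) - 1) = -3 - 5*((3 - 3) - 1) = -3 - 5*(0 - 1) = -3 - 5*(-1) = -3 + 5 = 2)
B = -14 (B = -7*2 = -14)
u = -4012 (u = -4 + (-23377 - 1*(-19369)) = -4 + (-23377 + 19369) = -4 - 4008 = -4012)
1/(B + u) = 1/(-14 - 4012) = 1/(-4026) = -1/4026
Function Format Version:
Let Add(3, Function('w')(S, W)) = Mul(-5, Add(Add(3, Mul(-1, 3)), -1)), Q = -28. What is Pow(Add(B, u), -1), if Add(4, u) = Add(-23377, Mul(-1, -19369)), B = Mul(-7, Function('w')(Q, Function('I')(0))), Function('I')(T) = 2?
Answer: Rational(-1, 4026) ≈ -0.00024839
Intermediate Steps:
Function('w')(S, W) = 2 (Function('w')(S, W) = Add(-3, Mul(-5, Add(Add(3, Mul(-1, 3)), -1))) = Add(-3, Mul(-5, Add(Add(3, -3), -1))) = Add(-3, Mul(-5, Add(0, -1))) = Add(-3, Mul(-5, -1)) = Add(-3, 5) = 2)
B = -14 (B = Mul(-7, 2) = -14)
u = -4012 (u = Add(-4, Add(-23377, Mul(-1, -19369))) = Add(-4, Add(-23377, 19369)) = Add(-4, -4008) = -4012)
Pow(Add(B, u), -1) = Pow(Add(-14, -4012), -1) = Pow(-4026, -1) = Rational(-1, 4026)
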